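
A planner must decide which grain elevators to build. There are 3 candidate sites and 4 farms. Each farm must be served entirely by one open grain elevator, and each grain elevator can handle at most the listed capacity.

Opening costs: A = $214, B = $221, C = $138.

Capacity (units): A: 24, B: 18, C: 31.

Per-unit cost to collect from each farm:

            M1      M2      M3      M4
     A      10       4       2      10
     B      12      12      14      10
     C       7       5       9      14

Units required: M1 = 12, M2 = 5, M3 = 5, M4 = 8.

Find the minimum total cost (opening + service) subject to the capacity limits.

Minimum total cost: 404

Open {C}: M1→C 7·12=84, M2→C 5·5=25, M3→C 9·5=45, M4→C 14·8=112.
Loads: C carries 30/31. Service 266; fixed 138; total 404.
Next best feasible plan costs 546.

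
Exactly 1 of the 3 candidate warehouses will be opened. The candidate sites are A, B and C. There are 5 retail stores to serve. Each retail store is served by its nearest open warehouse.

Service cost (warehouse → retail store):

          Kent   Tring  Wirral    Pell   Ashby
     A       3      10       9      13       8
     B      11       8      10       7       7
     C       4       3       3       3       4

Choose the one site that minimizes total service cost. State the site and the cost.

With exactly 1 open, each retail store uses its cheapest among the chosen.
{C}: Kent→C 4, Tring→C 3, Wirral→C 3, Pell→C 3, Ashby→C 4. Service cost 17.
{A}: service cost 43
{B}: service cost 43
Among all 3 size-1 choices, {C} is lowest.

Choose C only; total service cost 17.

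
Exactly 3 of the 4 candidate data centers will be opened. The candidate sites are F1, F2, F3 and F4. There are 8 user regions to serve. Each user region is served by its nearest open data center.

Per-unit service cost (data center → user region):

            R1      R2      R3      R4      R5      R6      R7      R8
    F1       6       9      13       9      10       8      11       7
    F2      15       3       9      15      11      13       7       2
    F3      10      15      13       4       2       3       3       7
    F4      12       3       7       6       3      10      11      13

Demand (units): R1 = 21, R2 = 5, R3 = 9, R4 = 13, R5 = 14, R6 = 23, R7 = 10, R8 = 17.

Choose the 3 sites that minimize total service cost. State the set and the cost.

Choose F1, F2 and F3; total service cost 435.

With exactly 3 open, each user region uses its cheapest among the chosen.
{F1, F2, F3}: R1→F1 6·21=126, R2→F2 3·5=15, R3→F2 9·9=81, R4→F3 4·13=52, R5→F3 2·14=28, R6→F3 3·23=69, R7→F3 3·10=30, R8→F2 2·17=34. Service cost 435.
{F2, F3, F4}: service cost 501
{F1, F3, F4}: service cost 502
Among all 4 size-3 choices, {F1, F2, F3} is lowest.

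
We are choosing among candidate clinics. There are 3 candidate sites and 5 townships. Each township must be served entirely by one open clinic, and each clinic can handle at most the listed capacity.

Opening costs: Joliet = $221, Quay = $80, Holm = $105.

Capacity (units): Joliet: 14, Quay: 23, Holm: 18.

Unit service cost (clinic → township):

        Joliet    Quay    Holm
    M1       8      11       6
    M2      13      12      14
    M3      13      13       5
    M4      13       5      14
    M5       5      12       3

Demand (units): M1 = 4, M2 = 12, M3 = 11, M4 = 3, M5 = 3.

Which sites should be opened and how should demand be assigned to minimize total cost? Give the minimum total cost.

Minimum total cost: 432

Open {Quay, Holm}: M1→Holm 6·4=24, M2→Quay 12·12=144, M3→Holm 5·11=55, M4→Quay 5·3=15, M5→Holm 3·3=9.
Loads: Quay carries 15/23, Holm carries 18/18. Service 247; fixed 185; total 432.
Next best feasible plan costs 452.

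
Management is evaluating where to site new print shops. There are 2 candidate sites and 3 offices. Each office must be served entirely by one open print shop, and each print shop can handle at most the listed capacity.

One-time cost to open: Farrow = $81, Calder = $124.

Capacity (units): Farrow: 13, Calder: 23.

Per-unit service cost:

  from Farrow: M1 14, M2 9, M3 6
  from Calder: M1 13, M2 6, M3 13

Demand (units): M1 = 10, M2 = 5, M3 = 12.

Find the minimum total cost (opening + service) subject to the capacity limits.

Open {Farrow, Calder}: M1→Calder 13·10=130, M2→Calder 6·5=30, M3→Farrow 6·12=72.
Loads: Farrow carries 12/13, Calder carries 15/23. Service 232; fixed 205; total 437.
Next best feasible plan costs 531.

Minimum total cost: 437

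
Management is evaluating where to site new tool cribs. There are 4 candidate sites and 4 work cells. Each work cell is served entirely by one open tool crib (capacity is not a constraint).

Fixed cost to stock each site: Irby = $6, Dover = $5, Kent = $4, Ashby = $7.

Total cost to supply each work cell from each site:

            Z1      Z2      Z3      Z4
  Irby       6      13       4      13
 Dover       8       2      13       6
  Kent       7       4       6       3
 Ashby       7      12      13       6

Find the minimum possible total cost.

Minimum total cost: 24

For any fixed open set, each work cell goes to its cheapest open site; total = fixed + service.
{Kent}: Z1→Kent 7, Z2→Kent 4, Z3→Kent 6, Z4→Kent 3. Service 20; fixed 4; total 24.
{Irby, Kent}: service 17 + fixed 10 = 27
{Dover, Kent}: Z1→Kent 7, Z2→Dover 2, Z3→Kent 6, Z4→Kent 3. Service 18; fixed 9; total 27.
{Irby, Dover, Kent, Ashby}: service 15 + fixed 22 = 37
No other subset beats 24.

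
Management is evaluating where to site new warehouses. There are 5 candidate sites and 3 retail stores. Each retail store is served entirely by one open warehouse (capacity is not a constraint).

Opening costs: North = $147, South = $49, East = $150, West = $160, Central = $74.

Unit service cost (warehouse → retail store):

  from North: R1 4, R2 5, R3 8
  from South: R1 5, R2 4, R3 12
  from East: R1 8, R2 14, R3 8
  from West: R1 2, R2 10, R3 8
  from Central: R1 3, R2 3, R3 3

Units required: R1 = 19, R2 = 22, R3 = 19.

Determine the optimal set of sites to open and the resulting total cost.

For any fixed open set, each retail store goes to its cheapest open site; total = fixed + service.
{Central}: R1→Central 3·19=57, R2→Central 3·22=66, R3→Central 3·19=57. Service 180; fixed 74; total 254.
{South, Central}: service 180 + fixed 123 = 303
{West, Central}: service 161 + fixed 234 = 395
{North, South, East, West, Central}: service 161 + fixed 580 = 741
No other subset beats 254.

Open Central only; minimum total cost 254.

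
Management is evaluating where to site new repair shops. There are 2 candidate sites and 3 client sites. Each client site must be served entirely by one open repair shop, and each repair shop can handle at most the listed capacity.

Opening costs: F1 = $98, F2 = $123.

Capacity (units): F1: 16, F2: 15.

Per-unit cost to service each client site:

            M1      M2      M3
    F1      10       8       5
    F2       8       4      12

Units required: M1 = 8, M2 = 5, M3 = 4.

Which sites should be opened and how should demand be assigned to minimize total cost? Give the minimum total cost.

Open {F1, F2}: M1→F2 8·8=64, M2→F2 4·5=20, M3→F1 5·4=20.
Loads: F1 carries 4/16, F2 carries 13/15. Service 104; fixed 221; total 325.
Next best feasible plan costs 341.

Minimum total cost: 325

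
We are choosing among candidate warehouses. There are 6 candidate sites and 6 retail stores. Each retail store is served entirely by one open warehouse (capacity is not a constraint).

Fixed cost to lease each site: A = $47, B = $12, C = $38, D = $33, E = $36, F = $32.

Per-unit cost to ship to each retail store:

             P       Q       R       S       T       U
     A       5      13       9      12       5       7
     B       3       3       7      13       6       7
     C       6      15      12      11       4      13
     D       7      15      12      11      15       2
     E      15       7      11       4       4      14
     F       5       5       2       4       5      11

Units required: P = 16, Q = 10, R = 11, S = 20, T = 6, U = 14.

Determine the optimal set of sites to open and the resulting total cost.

For any fixed open set, each retail store goes to its cheapest open site; total = fixed + service.
{B, D, F}: P→B 3·16=48, Q→B 3·10=30, R→F 2·11=22, S→F 4·20=80, T→F 5·6=30, U→D 2·14=28. Service 238; fixed 77; total 315.
{B, D, E, F}: service 232 + fixed 113 = 345
{B, C, D, F}: service 232 + fixed 115 = 347
{A, B, C, D, E, F}: P→B 3·16=48, Q→B 3·10=30, R→F 2·11=22, S→E 4·20=80, T→C 4·6=24, U→D 2·14=28. Service 232; fixed 198; total 430.
No other subset beats 315.

Open B, D and F; minimum total cost 315.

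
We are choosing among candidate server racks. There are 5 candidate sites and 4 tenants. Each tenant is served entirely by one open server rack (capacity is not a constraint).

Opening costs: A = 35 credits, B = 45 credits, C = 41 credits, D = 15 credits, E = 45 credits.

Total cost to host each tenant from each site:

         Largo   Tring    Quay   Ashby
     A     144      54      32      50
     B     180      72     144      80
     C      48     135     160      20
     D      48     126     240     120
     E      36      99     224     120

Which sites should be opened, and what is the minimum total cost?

Open A and C; minimum total cost 230.

For any fixed open set, each tenant goes to its cheapest open site; total = fixed + service.
{A, C}: Largo→C 48, Tring→A 54, Quay→A 32, Ashby→C 20. Service 154; fixed 76; total 230.
{A, D}: service 184 + fixed 50 = 234
{A, C, D}: Largo→C 48, Tring→A 54, Quay→A 32, Ashby→C 20. Service 154; fixed 91; total 245.
{A, B, C, D, E}: Largo→E 36, Tring→A 54, Quay→A 32, Ashby→C 20. Service 142; fixed 181; total 323.
No other subset beats 230.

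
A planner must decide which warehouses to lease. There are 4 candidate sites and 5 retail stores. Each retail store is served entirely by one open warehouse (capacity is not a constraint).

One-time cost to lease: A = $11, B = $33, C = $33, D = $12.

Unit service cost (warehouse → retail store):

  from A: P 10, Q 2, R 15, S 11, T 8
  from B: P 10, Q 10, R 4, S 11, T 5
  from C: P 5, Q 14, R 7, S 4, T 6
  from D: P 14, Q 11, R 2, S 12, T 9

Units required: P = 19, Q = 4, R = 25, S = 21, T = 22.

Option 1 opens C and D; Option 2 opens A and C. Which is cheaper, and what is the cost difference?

Option 1 is cheaper by 88.

Option 1: {C, D}: P→C 5·19=95, Q→D 11·4=44, R→D 2·25=50, S→C 4·21=84, T→C 6·22=132. Service 405; fixed 45; total 450.
Option 2: {A, C}: P→C 5·19=95, Q→A 2·4=8, R→C 7·25=175, S→C 4·21=84, T→C 6·22=132. Service 494; fixed 44; total 538.
Difference: |450 − 538| = 88.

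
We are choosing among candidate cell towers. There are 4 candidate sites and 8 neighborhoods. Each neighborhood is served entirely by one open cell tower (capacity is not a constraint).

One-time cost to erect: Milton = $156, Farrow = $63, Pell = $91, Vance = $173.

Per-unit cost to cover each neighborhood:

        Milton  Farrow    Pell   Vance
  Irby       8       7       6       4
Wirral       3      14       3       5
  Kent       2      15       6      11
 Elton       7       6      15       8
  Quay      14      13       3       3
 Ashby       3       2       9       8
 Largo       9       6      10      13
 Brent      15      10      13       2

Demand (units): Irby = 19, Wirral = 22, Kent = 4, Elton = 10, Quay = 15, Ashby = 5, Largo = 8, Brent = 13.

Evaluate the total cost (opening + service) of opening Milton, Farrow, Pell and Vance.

Total cost: 822

Each neighborhood is assigned to its cheapest site among the open ones.
{Milton, Farrow, Pell, Vance}: Irby→Vance 4·19=76, Wirral→Milton 3·22=66, Kent→Milton 2·4=8, Elton→Farrow 6·10=60, Quay→Pell 3·15=45, Ashby→Farrow 2·5=10, Largo→Farrow 6·8=48, Brent→Vance 2·13=26. Service 339; fixed 483; total 822.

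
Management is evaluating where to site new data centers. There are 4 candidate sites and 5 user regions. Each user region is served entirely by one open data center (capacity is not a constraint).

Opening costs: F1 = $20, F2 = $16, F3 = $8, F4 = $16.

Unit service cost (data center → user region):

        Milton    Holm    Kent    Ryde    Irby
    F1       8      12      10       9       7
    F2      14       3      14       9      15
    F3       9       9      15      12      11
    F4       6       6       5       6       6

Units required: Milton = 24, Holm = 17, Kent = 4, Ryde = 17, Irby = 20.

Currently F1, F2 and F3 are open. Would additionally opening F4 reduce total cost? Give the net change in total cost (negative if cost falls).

Current service cost with {F1, F2, F3}: 576.
Adding F4: each user region re-picks its cheapest; new service cost 437, saving 139.
Extra fixed cost: 16. Net change = 16 − 139 = -123.
(Totals: 620 → 497.)

Yes — net change −123 (cost falls by 123).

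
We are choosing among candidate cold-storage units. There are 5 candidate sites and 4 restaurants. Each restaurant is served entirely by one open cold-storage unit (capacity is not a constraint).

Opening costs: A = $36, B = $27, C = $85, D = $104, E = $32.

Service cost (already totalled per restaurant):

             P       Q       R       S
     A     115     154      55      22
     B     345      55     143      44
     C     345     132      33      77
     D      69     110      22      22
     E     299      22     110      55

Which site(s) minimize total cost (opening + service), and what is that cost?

Open D and E; minimum total cost 271.

For any fixed open set, each restaurant goes to its cheapest open site; total = fixed + service.
{D, E}: P→D 69, Q→E 22, R→D 22, S→D 22. Service 135; fixed 136; total 271.
{A, E}: P→A 115, Q→E 22, R→A 55, S→A 22. Service 214; fixed 68; total 282.
{B, D, E}: service 135 + fixed 163 = 298
{A, B, C, D, E}: P→D 69, Q→E 22, R→D 22, S→A 22. Service 135; fixed 284; total 419.
No other subset beats 271.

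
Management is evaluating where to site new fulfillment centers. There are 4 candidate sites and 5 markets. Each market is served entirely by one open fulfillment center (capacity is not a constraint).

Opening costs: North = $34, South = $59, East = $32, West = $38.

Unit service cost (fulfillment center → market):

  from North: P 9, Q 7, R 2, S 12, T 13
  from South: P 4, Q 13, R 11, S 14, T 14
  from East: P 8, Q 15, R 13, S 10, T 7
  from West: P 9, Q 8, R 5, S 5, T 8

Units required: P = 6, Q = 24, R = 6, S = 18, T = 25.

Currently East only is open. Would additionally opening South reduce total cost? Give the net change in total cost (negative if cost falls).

Current service cost with {East}: 841.
Adding South: each market re-picks its cheapest; new service cost 757, saving 84.
Extra fixed cost: 59. Net change = 59 − 84 = -25.
(Totals: 873 → 848.)

Yes — net change −25 (cost falls by 25).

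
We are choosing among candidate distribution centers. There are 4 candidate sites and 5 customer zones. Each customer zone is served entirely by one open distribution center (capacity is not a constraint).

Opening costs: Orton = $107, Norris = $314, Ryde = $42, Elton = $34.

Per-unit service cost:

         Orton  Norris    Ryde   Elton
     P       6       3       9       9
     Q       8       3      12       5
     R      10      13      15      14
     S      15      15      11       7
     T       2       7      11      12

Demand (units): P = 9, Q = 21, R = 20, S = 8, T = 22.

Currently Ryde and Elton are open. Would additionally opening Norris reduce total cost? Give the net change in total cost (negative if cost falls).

No — net change +110 (cost rises by 110).

Current service cost with {Ryde, Elton}: 764.
Adding Norris: each customer zone re-picks its cheapest; new service cost 560, saving 204.
Extra fixed cost: 314. Net change = 314 − 204 = 110.
(Totals: 840 → 950.)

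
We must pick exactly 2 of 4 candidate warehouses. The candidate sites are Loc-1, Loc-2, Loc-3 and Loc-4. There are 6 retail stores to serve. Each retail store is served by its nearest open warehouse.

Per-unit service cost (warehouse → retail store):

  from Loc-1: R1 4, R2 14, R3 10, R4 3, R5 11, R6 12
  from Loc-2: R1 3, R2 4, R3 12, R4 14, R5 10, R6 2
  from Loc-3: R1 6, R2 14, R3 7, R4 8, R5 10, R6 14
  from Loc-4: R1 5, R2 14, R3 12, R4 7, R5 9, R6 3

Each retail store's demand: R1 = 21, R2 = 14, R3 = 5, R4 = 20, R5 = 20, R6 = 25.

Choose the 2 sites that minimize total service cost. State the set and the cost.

With exactly 2 open, each retail store uses its cheapest among the chosen.
{Loc-1, Loc-2}: R1→Loc-2 3·21=63, R2→Loc-2 4·14=56, R3→Loc-1 10·5=50, R4→Loc-1 3·20=60, R5→Loc-2 10·20=200, R6→Loc-2 2·25=50. Service cost 479.
{Loc-2, Loc-4}: service cost 549
{Loc-2, Loc-3}: service cost 564
Among all 6 size-2 choices, {Loc-1, Loc-2} is lowest.

Choose Loc-1 and Loc-2; total service cost 479.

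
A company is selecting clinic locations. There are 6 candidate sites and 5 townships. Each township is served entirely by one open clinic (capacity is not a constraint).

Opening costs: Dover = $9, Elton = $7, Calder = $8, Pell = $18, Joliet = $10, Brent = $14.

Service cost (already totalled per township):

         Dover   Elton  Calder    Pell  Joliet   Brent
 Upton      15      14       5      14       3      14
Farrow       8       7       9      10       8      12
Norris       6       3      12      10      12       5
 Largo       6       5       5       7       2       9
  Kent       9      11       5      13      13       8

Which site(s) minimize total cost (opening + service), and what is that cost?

Open Elton and Calder; minimum total cost 40.

For any fixed open set, each township goes to its cheapest open site; total = fixed + service.
{Elton, Calder}: Upton→Calder 5, Farrow→Elton 7, Norris→Elton 3, Largo→Elton 5, Kent→Calder 5. Service 25; fixed 15; total 40.
{Elton, Joliet}: service 26 + fixed 17 = 43
{Calder}: Upton→Calder 5, Farrow→Calder 9, Norris→Calder 12, Largo→Calder 5, Kent→Calder 5. Service 36; fixed 8; total 44.
{Dover, Elton, Calder, Pell, Joliet, Brent}: service 20 + fixed 66 = 86
No other subset beats 40.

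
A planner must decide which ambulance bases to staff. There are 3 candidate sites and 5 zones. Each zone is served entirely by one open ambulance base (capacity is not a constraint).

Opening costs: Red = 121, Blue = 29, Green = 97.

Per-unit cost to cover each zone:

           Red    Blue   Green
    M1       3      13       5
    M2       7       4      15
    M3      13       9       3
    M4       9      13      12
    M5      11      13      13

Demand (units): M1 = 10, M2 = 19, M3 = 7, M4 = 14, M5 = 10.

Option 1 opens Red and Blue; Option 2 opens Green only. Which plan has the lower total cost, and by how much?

Option 1 is cheaper by 196.

Option 1: {Red, Blue}: M1→Red 3·10=30, M2→Blue 4·19=76, M3→Blue 9·7=63, M4→Red 9·14=126, M5→Red 11·10=110. Service 405; fixed 150; total 555.
Option 2: {Green}: M1→Green 5·10=50, M2→Green 15·19=285, M3→Green 3·7=21, M4→Green 12·14=168, M5→Green 13·10=130. Service 654; fixed 97; total 751.
Difference: |555 − 751| = 196.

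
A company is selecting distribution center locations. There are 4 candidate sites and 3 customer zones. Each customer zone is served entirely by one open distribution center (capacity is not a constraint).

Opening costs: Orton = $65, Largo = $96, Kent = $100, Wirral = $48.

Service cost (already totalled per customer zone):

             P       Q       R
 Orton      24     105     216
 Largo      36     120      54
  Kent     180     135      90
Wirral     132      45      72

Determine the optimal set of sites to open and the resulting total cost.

For any fixed open set, each customer zone goes to its cheapest open site; total = fixed + service.
{Orton, Wirral}: P→Orton 24, Q→Wirral 45, R→Wirral 72. Service 141; fixed 113; total 254.
{Largo, Wirral}: P→Largo 36, Q→Wirral 45, R→Largo 54. Service 135; fixed 144; total 279.
{Wirral}: P→Wirral 132, Q→Wirral 45, R→Wirral 72. Service 249; fixed 48; total 297.
{Orton, Largo, Kent, Wirral}: service 123 + fixed 309 = 432
No other subset beats 254.

Open Orton and Wirral; minimum total cost 254.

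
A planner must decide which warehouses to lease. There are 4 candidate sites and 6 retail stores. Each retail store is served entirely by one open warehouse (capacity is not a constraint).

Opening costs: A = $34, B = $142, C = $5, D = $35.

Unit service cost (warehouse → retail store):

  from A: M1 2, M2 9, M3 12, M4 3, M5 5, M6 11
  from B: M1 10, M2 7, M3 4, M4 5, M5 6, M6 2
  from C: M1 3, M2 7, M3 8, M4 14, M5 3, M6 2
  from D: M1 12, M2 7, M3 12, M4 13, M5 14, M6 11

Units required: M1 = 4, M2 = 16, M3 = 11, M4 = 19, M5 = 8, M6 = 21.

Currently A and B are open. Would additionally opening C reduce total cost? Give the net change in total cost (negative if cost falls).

Current service cost with {A, B}: 303.
Adding C: each retail store re-picks its cheapest; new service cost 287, saving 16.
Extra fixed cost: 5. Net change = 5 − 16 = -11.
(Totals: 479 → 468.)

Yes — net change −11 (cost falls by 11).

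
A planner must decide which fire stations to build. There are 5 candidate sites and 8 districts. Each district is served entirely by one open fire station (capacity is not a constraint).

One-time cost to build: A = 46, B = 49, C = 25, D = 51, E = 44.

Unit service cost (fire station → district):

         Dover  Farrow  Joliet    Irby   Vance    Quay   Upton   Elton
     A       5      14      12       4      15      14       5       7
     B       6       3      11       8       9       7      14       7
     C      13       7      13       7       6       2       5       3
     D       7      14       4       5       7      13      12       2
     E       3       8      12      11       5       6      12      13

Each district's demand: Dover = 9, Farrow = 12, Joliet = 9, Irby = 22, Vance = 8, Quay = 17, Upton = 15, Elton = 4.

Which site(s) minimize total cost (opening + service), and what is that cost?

Open B, C and D; minimum total cost 526.

For any fixed open set, each district goes to its cheapest open site; total = fixed + service.
{B, C, D}: Dover→B 6·9=54, Farrow→B 3·12=36, Joliet→D 4·9=36, Irby→D 5·22=110, Vance→C 6·8=48, Quay→C 2·17=34, Upton→C 5·15=75, Elton→D 2·4=8. Service 401; fixed 125; total 526.
{C, D}: service 458 + fixed 76 = 534
{C, D, E}: service 414 + fixed 120 = 534
{A, B, C, D, E}: service 344 + fixed 215 = 559
No other subset beats 526.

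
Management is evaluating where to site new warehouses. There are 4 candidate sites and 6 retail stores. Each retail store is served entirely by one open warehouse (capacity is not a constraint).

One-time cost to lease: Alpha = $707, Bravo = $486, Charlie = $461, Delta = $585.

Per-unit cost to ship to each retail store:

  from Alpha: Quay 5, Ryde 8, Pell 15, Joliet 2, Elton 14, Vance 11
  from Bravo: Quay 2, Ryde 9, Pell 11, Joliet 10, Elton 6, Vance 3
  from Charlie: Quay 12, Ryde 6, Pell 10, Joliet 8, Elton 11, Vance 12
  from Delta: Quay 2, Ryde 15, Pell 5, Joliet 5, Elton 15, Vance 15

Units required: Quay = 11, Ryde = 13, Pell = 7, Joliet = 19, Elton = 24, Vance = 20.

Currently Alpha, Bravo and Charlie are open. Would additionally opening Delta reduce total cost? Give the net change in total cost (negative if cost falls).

Current service cost with {Alpha, Bravo, Charlie}: 412.
Adding Delta: each retail store re-picks its cheapest; new service cost 377, saving 35.
Extra fixed cost: 585. Net change = 585 − 35 = 550.
(Totals: 2066 → 2616.)

No — net change +550 (cost rises by 550).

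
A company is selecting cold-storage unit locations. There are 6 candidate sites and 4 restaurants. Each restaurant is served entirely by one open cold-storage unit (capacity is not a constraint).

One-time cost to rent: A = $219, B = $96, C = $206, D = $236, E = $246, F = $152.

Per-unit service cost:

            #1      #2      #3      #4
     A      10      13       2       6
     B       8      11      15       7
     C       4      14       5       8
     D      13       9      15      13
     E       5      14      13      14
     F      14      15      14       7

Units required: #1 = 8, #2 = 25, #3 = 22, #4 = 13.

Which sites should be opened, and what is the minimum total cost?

Open A only; minimum total cost 746.

For any fixed open set, each restaurant goes to its cheapest open site; total = fixed + service.
{A}: #1→A 10·8=80, #2→A 13·25=325, #3→A 2·22=44, #4→A 6·13=78. Service 527; fixed 219; total 746.
{A, B}: #1→B 8·8=64, #2→B 11·25=275, #3→A 2·22=44, #4→A 6·13=78. Service 461; fixed 315; total 776.
{C}: service 596 + fixed 206 = 802
{A, B, C, D, E, F}: #1→C 4·8=32, #2→D 9·25=225, #3→A 2·22=44, #4→A 6·13=78. Service 379; fixed 1155; total 1534.
No other subset beats 746.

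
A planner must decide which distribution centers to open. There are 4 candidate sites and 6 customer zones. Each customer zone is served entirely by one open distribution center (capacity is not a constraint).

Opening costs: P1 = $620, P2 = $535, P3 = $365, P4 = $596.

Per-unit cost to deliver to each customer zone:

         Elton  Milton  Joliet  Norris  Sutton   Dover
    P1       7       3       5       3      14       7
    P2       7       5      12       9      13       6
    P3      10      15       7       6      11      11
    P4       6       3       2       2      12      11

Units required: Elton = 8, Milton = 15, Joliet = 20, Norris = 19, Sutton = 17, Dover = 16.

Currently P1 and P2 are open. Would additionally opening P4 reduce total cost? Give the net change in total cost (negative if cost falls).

No — net change +492 (cost rises by 492).

Current service cost with {P1, P2}: 575.
Adding P4: each customer zone re-picks its cheapest; new service cost 471, saving 104.
Extra fixed cost: 596. Net change = 596 − 104 = 492.
(Totals: 1730 → 2222.)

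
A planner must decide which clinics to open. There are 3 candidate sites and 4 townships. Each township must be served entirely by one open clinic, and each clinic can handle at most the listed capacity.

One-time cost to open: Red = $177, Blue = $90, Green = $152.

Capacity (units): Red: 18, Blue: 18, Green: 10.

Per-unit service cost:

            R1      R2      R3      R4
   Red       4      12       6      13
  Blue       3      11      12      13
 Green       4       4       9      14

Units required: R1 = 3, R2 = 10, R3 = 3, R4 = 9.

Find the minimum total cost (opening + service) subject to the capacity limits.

Minimum total cost: 444

Open {Blue, Green}: R1→Blue 3·3=9, R2→Green 4·10=40, R3→Blue 12·3=36, R4→Blue 13·9=117.
Loads: Blue carries 15/18, Green carries 10/10. Service 202; fixed 242; total 444.
Next best feasible plan costs 516.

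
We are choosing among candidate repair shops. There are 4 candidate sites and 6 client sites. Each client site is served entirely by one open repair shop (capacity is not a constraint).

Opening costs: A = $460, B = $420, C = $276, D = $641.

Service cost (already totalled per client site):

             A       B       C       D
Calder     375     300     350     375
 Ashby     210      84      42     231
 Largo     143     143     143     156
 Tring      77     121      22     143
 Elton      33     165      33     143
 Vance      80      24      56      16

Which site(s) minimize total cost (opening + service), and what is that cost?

Open C only; minimum total cost 922.

For any fixed open set, each client site goes to its cheapest open site; total = fixed + service.
{C}: Calder→C 350, Ashby→C 42, Largo→C 143, Tring→C 22, Elton→C 33, Vance→C 56. Service 646; fixed 276; total 922.
{B}: Calder→B 300, Ashby→B 84, Largo→B 143, Tring→B 121, Elton→B 165, Vance→B 24. Service 837; fixed 420; total 1257.
{B, C}: service 564 + fixed 696 = 1260
{A, B, C, D}: service 556 + fixed 1797 = 2353
No other subset beats 922.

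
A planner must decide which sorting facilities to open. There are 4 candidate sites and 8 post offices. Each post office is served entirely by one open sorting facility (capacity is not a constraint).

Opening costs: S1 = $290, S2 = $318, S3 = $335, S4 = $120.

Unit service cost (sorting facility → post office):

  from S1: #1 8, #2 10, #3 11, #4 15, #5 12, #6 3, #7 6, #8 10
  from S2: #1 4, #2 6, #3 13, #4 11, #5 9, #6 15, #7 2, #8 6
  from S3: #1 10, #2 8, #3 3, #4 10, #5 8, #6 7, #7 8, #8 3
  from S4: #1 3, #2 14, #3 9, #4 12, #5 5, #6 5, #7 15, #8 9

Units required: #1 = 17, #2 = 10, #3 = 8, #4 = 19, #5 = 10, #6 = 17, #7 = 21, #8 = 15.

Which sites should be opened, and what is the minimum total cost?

Open S2 and S4; minimum total cost 1097.

For any fixed open set, each post office goes to its cheapest open site; total = fixed + service.
{S2, S4}: #1→S4 3·17=51, #2→S2 6·10=60, #3→S4 9·8=72, #4→S2 11·19=209, #5→S4 5·10=50, #6→S4 5·17=85, #7→S2 2·21=42, #8→S2 6·15=90. Service 659; fixed 438; total 1097.
{S3, S4}: service 693 + fixed 455 = 1148
{S4}: service 1076 + fixed 120 = 1196
{S1, S2, S3, S4}: service 513 + fixed 1063 = 1576
(All 15 nonempty subsets were checked; S2 and S4 is lowest.)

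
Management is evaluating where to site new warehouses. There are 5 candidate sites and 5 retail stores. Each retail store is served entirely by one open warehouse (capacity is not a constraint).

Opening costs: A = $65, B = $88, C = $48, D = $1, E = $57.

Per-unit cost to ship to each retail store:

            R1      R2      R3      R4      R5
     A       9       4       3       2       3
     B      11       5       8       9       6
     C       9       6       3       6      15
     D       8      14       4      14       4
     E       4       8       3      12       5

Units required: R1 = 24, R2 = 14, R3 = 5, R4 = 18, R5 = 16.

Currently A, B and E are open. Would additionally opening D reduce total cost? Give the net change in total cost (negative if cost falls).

Current service cost with {A, B, E}: 251.
Adding D: each retail store re-picks its cheapest; new service cost 251, saving 0.
Extra fixed cost: 1. Net change = 1 − 0 = 1.
(Totals: 461 → 462.)

No — net change +1 (cost rises by 1).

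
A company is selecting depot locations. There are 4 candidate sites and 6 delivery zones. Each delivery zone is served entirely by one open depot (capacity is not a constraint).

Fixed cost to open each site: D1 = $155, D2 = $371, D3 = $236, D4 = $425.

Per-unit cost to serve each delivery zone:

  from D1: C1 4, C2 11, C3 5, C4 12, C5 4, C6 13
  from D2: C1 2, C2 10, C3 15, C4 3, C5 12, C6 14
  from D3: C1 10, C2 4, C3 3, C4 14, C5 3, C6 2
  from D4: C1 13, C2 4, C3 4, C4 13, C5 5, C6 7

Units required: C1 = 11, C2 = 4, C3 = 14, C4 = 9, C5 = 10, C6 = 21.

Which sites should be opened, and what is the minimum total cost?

Open D3 only; minimum total cost 602.

For any fixed open set, each delivery zone goes to its cheapest open site; total = fixed + service.
{D3}: C1→D3 10·11=110, C2→D3 4·4=16, C3→D3 3·14=42, C4→D3 14·9=126, C5→D3 3·10=30, C6→D3 2·21=42. Service 366; fixed 236; total 602.
{D1, D3}: C1→D1 4·11=44, C2→D3 4·4=16, C3→D3 3·14=42, C4→D1 12·9=108, C5→D3 3·10=30, C6→D3 2·21=42. Service 282; fixed 391; total 673.
{D1}: service 579 + fixed 155 = 734
{D1, D2, D3, D4}: C1→D2 2·11=22, C2→D3 4·4=16, C3→D3 3·14=42, C4→D2 3·9=27, C5→D3 3·10=30, C6→D3 2·21=42. Service 179; fixed 1187; total 1366.
No other subset beats 602.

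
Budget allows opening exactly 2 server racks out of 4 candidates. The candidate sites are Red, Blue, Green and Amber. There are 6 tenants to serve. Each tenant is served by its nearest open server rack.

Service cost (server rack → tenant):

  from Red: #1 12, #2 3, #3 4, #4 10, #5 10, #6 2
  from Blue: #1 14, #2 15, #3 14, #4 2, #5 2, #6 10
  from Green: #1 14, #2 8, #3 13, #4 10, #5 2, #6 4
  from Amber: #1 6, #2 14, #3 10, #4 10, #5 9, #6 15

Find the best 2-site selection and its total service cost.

With exactly 2 open, each tenant uses its cheapest among the chosen.
{Red, Blue}: #1→Red 12, #2→Red 3, #3→Red 4, #4→Blue 2, #5→Blue 2, #6→Red 2. Service cost 25.
{Red, Green}: service cost 33
{Red, Amber}: service cost 34
Among all 6 size-2 choices, {Red, Blue} is lowest.

Choose Red and Blue; total service cost 25.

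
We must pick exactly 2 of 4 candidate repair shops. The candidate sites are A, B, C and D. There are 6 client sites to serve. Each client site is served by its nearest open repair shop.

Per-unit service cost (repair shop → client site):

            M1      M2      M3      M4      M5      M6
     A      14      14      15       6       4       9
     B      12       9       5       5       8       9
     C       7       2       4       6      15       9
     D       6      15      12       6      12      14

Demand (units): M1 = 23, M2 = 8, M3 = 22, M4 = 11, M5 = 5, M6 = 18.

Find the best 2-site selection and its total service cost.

With exactly 2 open, each client site uses its cheapest among the chosen.
{A, C}: M1→C 7·23=161, M2→C 2·8=16, M3→C 4·22=88, M4→A 6·11=66, M5→A 4·5=20, M6→A 9·18=162. Service cost 513.
{B, C}: service cost 522
{C, D}: service cost 530
Among all 6 size-2 choices, {A, C} is lowest.

Choose A and C; total service cost 513.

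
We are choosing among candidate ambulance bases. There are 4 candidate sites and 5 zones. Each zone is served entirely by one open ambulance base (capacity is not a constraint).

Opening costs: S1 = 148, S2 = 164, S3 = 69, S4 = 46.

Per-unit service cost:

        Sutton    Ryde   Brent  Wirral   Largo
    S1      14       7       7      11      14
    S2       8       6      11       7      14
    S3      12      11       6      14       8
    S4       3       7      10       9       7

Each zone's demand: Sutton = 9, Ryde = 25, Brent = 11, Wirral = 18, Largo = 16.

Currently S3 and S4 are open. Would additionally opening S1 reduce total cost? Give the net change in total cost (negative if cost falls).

Current service cost with {S3, S4}: 542.
Adding S1: each zone re-picks its cheapest; new service cost 542, saving 0.
Extra fixed cost: 148. Net change = 148 − 0 = 148.
(Totals: 657 → 805.)

No — net change +148 (cost rises by 148).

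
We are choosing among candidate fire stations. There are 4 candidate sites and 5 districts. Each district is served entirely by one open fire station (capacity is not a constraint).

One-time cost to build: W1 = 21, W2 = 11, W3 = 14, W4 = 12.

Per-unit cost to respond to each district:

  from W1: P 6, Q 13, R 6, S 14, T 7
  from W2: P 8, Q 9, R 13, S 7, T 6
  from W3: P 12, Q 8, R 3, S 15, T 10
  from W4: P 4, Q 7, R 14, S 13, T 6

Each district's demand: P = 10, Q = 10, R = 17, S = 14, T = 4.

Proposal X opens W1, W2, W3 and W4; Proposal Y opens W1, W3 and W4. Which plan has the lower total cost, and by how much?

Proposal X: {W1, W2, W3, W4}: P→W4 4·10=40, Q→W4 7·10=70, R→W3 3·17=51, S→W2 7·14=98, T→W2 6·4=24. Service 283; fixed 58; total 341.
Proposal Y: {W1, W3, W4}: P→W4 4·10=40, Q→W4 7·10=70, R→W3 3·17=51, S→W4 13·14=182, T→W4 6·4=24. Service 367; fixed 47; total 414.
Difference: |341 − 414| = 73.

Proposal X is cheaper by 73.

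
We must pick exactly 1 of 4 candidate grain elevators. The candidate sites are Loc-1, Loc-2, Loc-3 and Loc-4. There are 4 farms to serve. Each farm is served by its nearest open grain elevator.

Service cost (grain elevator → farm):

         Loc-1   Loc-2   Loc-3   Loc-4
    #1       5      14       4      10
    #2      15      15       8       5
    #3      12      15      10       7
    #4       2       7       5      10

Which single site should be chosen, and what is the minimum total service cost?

With exactly 1 open, each farm uses its cheapest among the chosen.
{Loc-3}: #1→Loc-3 4, #2→Loc-3 8, #3→Loc-3 10, #4→Loc-3 5. Service cost 27.
{Loc-4}: service cost 32
{Loc-1}: service cost 34
Among all 4 size-1 choices, {Loc-3} is lowest.

Choose Loc-3 only; total service cost 27.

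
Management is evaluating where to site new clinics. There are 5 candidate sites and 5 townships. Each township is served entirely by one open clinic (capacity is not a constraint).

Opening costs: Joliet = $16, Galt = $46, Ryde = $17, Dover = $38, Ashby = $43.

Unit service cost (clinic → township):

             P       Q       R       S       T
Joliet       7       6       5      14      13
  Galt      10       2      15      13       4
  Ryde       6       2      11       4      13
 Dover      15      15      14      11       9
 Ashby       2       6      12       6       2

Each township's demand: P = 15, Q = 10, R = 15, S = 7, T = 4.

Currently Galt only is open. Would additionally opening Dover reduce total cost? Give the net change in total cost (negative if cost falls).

No — net change +9 (cost rises by 9).

Current service cost with {Galt}: 502.
Adding Dover: each township re-picks its cheapest; new service cost 473, saving 29.
Extra fixed cost: 38. Net change = 38 − 29 = 9.
(Totals: 548 → 557.)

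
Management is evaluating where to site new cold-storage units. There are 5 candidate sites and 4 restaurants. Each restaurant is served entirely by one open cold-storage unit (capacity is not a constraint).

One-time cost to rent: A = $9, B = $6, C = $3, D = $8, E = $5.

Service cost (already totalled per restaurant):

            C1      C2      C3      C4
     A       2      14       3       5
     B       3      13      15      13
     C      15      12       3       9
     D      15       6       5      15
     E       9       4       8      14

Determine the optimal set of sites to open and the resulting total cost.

For any fixed open set, each restaurant goes to its cheapest open site; total = fixed + service.
{A, E}: C1→A 2, C2→E 4, C3→A 3, C4→A 5. Service 14; fixed 14; total 28.
{A, C, E}: service 14 + fixed 17 = 31
{A}: service 24 + fixed 9 = 33
{A, B, C, D, E}: C1→A 2, C2→E 4, C3→A 3, C4→A 5. Service 14; fixed 31; total 45.
No other subset beats 28.

Open A and E; minimum total cost 28.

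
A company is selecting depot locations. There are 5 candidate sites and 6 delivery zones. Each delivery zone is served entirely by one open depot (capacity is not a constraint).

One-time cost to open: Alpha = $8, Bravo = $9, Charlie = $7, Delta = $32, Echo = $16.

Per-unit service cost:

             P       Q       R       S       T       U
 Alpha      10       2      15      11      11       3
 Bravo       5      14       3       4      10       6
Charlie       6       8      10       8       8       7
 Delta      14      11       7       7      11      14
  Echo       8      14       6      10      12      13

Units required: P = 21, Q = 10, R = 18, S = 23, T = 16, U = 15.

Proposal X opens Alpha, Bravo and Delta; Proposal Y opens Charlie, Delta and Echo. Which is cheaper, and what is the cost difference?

Proposal X is cheaper by 238.

Proposal X: {Alpha, Bravo, Delta}: P→Bravo 5·21=105, Q→Alpha 2·10=20, R→Bravo 3·18=54, S→Bravo 4·23=92, T→Bravo 10·16=160, U→Alpha 3·15=45. Service 476; fixed 49; total 525.
Proposal Y: {Charlie, Delta, Echo}: P→Charlie 6·21=126, Q→Charlie 8·10=80, R→Echo 6·18=108, S→Delta 7·23=161, T→Charlie 8·16=128, U→Charlie 7·15=105. Service 708; fixed 55; total 763.
Difference: |525 − 763| = 238.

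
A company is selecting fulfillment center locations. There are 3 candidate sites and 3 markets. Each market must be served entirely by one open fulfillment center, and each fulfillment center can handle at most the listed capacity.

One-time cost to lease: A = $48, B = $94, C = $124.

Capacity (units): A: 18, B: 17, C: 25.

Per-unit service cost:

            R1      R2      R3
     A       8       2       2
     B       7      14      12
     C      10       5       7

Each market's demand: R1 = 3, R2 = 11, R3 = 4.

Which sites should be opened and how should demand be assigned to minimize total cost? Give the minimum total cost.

Open {A}: R1→A 8·3=24, R2→A 2·11=22, R3→A 2·4=8.
Loads: A carries 18/18. Service 54; fixed 48; total 102.
Next best feasible plan costs 193.

Minimum total cost: 102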